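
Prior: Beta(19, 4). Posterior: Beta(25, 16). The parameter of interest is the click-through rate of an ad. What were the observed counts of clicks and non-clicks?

Under Beta–binomial conjugacy the posterior parameters are (α+s, β+f).
So s = 25 − 19 = 6 and f = 16 − 4 = 12.

6 clicks and 12 non-clicks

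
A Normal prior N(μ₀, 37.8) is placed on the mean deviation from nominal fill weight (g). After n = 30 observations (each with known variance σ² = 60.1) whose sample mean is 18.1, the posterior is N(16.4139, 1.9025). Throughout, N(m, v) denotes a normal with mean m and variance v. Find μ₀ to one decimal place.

μ₀ = -15.4

The posterior mean is a precision-weighted average: μ_n = (τ₀μ₀ + τ_data·x̄)/(τ₀+τ_data), with τ₀=1/σ₀² and τ_data=n/σ².
Here τ₀ = 1/37.8 = 0.026455 and τ_data = 30/60.1 = 0.499168, so τ_n = 0.525623.
Rearranging for μ₀: μ₀ = (μ_n·τ_n − τ_data·x̄)/τ₀ = (16.4139·0.525623 − 0.499168·18.1) / 0.026455 = -0.407417/0.026455 ≈ -15.4.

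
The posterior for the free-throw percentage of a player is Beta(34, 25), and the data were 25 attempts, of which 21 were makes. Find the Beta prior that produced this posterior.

Under Beta–binomial conjugacy the posterior parameters are (a+s, b+f).
Subtract the data counts: 34−21=13, 25−4=21.

Beta(13, 21)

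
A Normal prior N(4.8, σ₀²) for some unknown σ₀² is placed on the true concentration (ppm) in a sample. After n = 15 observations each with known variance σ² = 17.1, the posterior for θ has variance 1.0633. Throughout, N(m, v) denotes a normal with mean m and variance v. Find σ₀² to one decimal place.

Posterior precision equals prior precision plus data precision: 1/σ_n² = 1/σ₀² + n/σ².
So 1/σ₀² = 1/1.0633 − 15/17.1 = 0.940468 − 0.877193 = 0.063275.
Hence σ₀² = 1/0.063275 ≈ 15.8.

σ₀² = 15.8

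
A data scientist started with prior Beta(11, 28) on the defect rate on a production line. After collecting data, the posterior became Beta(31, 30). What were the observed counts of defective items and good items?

Beta is conjugate to the binomial likelihood: posterior = Beta(a+s, b+f).
So s = 31 − 11 = 20 and f = 30 − 28 = 2.

20 defective items and 2 good items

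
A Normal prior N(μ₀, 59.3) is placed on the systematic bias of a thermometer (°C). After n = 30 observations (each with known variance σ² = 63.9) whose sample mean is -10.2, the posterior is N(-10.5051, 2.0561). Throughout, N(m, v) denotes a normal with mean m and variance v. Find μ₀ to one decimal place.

μ₀ = -19.0

The posterior mean is a precision-weighted average: μ_n = (τ₀μ₀ + τ_data·x̄)/(τ₀+τ_data), with τ₀=1/σ₀² and τ_data=n/σ².
Here τ₀ = 1/59.3 = 0.016863 and τ_data = 30/63.9 = 0.469484, so τ_n = 0.486347.
Rearranging for μ₀: μ₀ = (μ_n·τ_n − τ_data·x̄)/τ₀ = (-10.5051·0.486347 − 0.469484·-10.2) / 0.016863 = -0.320387/0.016863 ≈ -19.0.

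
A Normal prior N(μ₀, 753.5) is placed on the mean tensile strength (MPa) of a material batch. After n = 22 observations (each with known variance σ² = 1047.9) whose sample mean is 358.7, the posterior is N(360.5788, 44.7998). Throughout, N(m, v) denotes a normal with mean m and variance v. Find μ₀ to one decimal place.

The posterior mean is a precision-weighted average: μ_n = (τ₀μ₀ + τ_data·x̄)/(τ₀+τ_data), with τ₀=1/σ₀² and τ_data=n/σ².
Here τ₀ = 1/753.5 = 0.001327 and τ_data = 22/1047.9 = 0.020994, so τ_n = 0.022321.
Rearranging for μ₀: μ₀ = (μ_n·τ_n − τ_data·x̄)/τ₀ = (360.5788·0.022321 − 0.020994·358.7) / 0.001327 = 0.517932/0.001327 ≈ 390.3.

μ₀ = 390.3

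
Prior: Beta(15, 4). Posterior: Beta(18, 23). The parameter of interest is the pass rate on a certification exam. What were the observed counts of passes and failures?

Beta is conjugate to the binomial likelihood: posterior = Beta(a+s, b+f).
Match parameters: s=18−15=3, f=23−4=19.

3 passes and 19 failures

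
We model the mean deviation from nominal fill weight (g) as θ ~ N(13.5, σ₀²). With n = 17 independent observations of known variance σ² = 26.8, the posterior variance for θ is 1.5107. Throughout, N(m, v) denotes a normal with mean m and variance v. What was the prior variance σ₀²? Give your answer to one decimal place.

σ₀² = 36.2

For the Normal–Normal model with known σ², precisions add: τ_n = τ₀ + n/σ².
So 1/σ₀² = 1/1.5107 − 17/26.8 = 0.661945 − 0.634328 = 0.027617.
Hence σ₀² = 1/0.027617 ≈ 36.2.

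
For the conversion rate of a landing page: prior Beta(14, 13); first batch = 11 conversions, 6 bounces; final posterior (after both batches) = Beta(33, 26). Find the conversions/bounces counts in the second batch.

Because Beta–binomial updating is additive in the counts, the combined data contributed (α_post−α_prior, β_post−β_prior) successes and failures.
Total across both batches: 33−14=19 conversions, 26−13=13 bounces.
Subtract the first batch: 19−11=8 conversions and 13−6=7 bounces.

8 conversions and 7 bounces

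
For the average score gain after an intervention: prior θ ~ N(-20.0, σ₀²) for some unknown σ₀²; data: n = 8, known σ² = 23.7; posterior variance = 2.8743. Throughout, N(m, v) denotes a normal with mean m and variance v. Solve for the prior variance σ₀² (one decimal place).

For the Normal–Normal model with known σ², precisions add: τ_n = τ₀ + n/σ².
So 1/σ₀² = 1/2.8743 − 8/23.7 = 0.347911 − 0.337553 = 0.010358.
Hence σ₀² = 1/0.010358 ≈ 96.5.

σ₀² = 96.5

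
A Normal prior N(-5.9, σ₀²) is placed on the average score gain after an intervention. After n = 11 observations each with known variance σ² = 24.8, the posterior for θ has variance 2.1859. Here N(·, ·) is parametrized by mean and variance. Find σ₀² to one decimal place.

For the Normal–Normal model with known σ², precisions add: τ_n = τ₀ + n/σ².
So 1/σ₀² = 1/2.1859 − 11/24.8 = 0.457477 − 0.443548 = 0.013929.
Hence σ₀² = 1/0.013929 ≈ 71.8.

σ₀² = 71.8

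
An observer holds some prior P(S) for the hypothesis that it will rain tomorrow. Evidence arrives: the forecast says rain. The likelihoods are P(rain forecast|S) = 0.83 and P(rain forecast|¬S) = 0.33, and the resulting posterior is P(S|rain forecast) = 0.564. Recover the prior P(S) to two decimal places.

P(S) = 0.34

In odds form, posterior odds = prior odds × likelihood ratio, so prior odds = posterior odds ÷ LR.
Posterior odds = 0.564/(1−0.564) = 1.2936. LR = 0.83/0.33 = 2.5152.
Prior odds = 1.2936/2.5152 = 0.5143, so P(S) = 0.5143/(1+0.5143) ≈ 0.34.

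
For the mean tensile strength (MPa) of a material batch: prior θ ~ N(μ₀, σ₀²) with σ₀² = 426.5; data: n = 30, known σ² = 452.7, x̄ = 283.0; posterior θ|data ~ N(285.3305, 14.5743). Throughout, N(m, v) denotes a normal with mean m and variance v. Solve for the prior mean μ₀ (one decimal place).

The posterior mean is a precision-weighted average: μ_n = (τ₀μ₀ + τ_data·x̄)/(τ₀+τ_data), with τ₀=1/σ₀² and τ_data=n/σ².
Here τ₀ = 1/426.5 = 0.002345 and τ_data = 30/452.7 = 0.066269, so τ_n = 0.068614.
Rearranging for μ₀: μ₀ = (μ_n·τ_n − τ_data·x̄)/τ₀ = (285.3305·0.068614 − 0.066269·283.0) / 0.002345 = 0.823540/0.002345 ≈ 351.2.

μ₀ = 351.2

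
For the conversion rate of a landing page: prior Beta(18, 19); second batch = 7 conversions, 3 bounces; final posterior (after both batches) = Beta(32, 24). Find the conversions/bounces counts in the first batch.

7 conversions and 2 bounces

Because Beta–binomial updating is additive in the counts, the combined data contributed (α_post−α_prior, β_post−β_prior) successes and failures.
Total across both batches: 32−18=14 conversions, 24−19=5 bounces.
Subtract the second batch: 14−7=7 conversions and 5−3=2 bounces.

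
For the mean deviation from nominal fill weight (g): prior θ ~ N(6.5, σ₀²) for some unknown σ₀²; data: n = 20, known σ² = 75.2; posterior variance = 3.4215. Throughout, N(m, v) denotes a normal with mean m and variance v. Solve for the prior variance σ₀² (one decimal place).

σ₀² = 38.0

For the Normal–Normal model with known σ², precisions add: τ_n = τ₀ + n/σ².
So 1/σ₀² = 1/3.4215 − 20/75.2 = 0.292269 − 0.265957 = 0.026312.
Hence σ₀² = 1/0.026312 ≈ 38.0.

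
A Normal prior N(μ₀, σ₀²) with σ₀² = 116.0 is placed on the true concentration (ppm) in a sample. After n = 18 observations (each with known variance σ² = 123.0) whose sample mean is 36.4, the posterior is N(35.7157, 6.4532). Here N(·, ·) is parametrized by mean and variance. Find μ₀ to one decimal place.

μ₀ = 24.1

With known observation variance, the Normal–Normal posterior has precision τ_n = τ₀ + n/σ² and mean μ_n = (τ₀μ₀ + (n/σ²)x̄)/τ_n.
Here τ₀ = 1/116.0 = 0.008621 and τ_data = 18/123.0 = 0.146341, so τ_n = 0.154962.
Rearranging for μ₀: μ₀ = (μ_n·τ_n − τ_data·x̄)/τ₀ = (35.7157·0.154962 − 0.146341·36.4) / 0.008621 = 0.207764/0.008621 ≈ 24.1.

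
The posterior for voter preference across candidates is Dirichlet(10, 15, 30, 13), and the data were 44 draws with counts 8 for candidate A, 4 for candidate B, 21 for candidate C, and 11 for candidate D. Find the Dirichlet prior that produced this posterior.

Dirichlet(2, 11, 9, 2)

For a Dirichlet(α) prior with multinomial counts c, the posterior is Dirichlet(α + c) componentwise.
Subtract each count from the matching posterior parameter: 10−8=2, 15−4=11, 30−21=9, 13−11=2.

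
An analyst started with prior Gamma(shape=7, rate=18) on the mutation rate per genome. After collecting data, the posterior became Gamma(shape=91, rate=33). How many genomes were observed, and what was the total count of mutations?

Gamma–Poisson conjugacy: posterior shape = α + Σxᵢ, posterior rate = β + n.
Matching: Σxᵢ = 91 − 7 = 84 and n = 33 − 18 = 15.

n = 15 genomes with total 84 mutations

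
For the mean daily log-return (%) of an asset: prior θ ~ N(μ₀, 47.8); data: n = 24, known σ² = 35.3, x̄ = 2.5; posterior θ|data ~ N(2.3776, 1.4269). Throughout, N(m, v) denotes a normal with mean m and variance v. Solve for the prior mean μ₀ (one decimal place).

μ₀ = -1.6

With known observation variance, the Normal–Normal posterior has precision τ_n = τ₀ + n/σ² and mean μ_n = (τ₀μ₀ + (n/σ²)x̄)/τ_n.
Here τ₀ = 1/47.8 = 0.020921 and τ_data = 24/35.3 = 0.679887, so τ_n = 0.700808.
Rearranging for μ₀: μ₀ = (μ_n·τ_n − τ_data·x̄)/τ₀ = (2.3776·0.700808 − 0.679887·2.5) / 0.020921 = -0.033476/0.020921 ≈ -1.6.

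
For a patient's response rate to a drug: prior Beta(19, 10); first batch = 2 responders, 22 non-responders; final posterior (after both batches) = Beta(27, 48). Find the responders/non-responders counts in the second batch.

Because Beta–binomial updating is additive in the counts, the combined data contributed (α_post−α_prior, β_post−β_prior) successes and failures.
Total across both batches: 27−19=8 responders, 48−10=38 non-responders.
Subtract the first batch: 8−2=6 responders and 38−22=16 non-responders.

6 responders and 16 non-responders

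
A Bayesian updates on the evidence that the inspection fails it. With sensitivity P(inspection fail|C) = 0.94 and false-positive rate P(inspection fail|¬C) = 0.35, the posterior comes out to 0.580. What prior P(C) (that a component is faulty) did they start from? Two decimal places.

P(C) = 0.34

Bayes' rule in odds form gives O(C|E) = O(C)·[P(E|C)/P(E|¬C)], hence O(C) = O(C|E)/LR.
Posterior odds = 0.580/(1−0.580) = 1.3810. LR = 0.94/0.35 = 2.6857.
Prior odds = 1.3810/2.6857 = 0.5142, so P(C) = 0.5142/(1+0.5142) ≈ 0.34.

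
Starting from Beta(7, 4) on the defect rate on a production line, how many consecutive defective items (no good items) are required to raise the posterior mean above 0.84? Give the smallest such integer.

After k defective items and 0 good items the posterior is Beta(7+k, 4), with mean (7+k)/(7+4+k).
Set (7+k)/(11+k) > 0.84 and solve: k > (0.84·11 − 7)/(1 − 0.84) = 14.000.
The smallest integer exceeding 14.000 is 15.

k = 15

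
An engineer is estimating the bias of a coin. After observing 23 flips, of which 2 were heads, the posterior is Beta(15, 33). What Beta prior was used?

Beta(13, 12)

A Beta(a, b) prior with s successes and f failures in binomial data gives a Beta(a+s, b+f) posterior.
Subtract the data counts: 15−2=13, 33−21=12.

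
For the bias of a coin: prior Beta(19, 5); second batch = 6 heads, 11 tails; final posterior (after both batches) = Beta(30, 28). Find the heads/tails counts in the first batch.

Sequential conjugate updates are equivalent to a single update on the pooled data, so total successes = posterior α − prior α and total failures = posterior β − prior β.
Total across both batches: 30−19=11 heads, 28−5=23 tails.
Subtract the second batch: 11−6=5 heads and 23−11=12 tails.

5 heads and 12 tails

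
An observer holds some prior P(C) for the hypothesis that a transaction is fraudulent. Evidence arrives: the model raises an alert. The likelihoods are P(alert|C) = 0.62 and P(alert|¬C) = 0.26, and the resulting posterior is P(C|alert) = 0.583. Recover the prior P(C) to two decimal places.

P(C) = 0.37

In odds form, posterior odds = prior odds × likelihood ratio, so prior odds = posterior odds ÷ LR.
Posterior odds = 0.583/(1−0.583) = 1.3981. LR = 0.62/0.26 = 2.3846.
Prior odds = 1.3981/2.3846 = 0.5863, so P(C) = 0.5863/(1+0.5863) ≈ 0.37.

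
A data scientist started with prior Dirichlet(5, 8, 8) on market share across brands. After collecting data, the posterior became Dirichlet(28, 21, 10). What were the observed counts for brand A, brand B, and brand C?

For a Dirichlet(α) prior with multinomial counts c, the posterior is Dirichlet(α + c) componentwise.
Counts are posterior − prior componentwise: 28−5=23, 21−8=13, 10−8=2.

counts (23, 13, 2)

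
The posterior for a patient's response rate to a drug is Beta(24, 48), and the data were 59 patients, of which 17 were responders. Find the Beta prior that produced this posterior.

Under Beta–binomial conjugacy the posterior parameters are (α+s, β+f).
So α = 24 − 17 = 7 and β = 48 − 42 = 6.

Beta(7, 6)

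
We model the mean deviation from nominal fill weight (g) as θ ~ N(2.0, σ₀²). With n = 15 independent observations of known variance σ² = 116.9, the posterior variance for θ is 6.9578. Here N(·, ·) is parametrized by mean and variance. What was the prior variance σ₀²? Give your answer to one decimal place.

σ₀² = 64.9

Posterior precision equals prior precision plus data precision: 1/σ_n² = 1/σ₀² + n/σ².
So 1/σ₀² = 1/6.9578 − 15/116.9 = 0.143724 − 0.128315 = 0.015409.
Hence σ₀² = 1/0.015409 ≈ 64.9.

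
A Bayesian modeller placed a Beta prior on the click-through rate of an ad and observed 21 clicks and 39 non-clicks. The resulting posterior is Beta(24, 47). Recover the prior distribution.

Beta is conjugate to the binomial likelihood: posterior = Beta(a+s, b+f).
Subtract the data counts: 24−21=3, 47−39=8.

Beta(3, 8)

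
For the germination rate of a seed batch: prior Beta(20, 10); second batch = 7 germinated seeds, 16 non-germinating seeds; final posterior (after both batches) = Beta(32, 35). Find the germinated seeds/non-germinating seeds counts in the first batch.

Sequential conjugate updates are equivalent to a single update on the pooled data, so total successes = posterior α − prior α and total failures = posterior β − prior β.
Total across both batches: 32−20=12 germinated seeds, 35−10=25 non-germinating seeds.
Subtract the second batch: 12−7=5 germinated seeds and 25−16=9 non-germinating seeds.

5 germinated seeds and 9 non-germinating seeds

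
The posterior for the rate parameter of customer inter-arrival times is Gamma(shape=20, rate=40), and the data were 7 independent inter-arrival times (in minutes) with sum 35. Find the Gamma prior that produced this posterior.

Gamma–exponential conjugacy: posterior shape = α + n, posterior rate = β + Σtᵢ.
So α = 20 − 7 = 13 and β = 40 − 35 = 5.

Gamma(shape=13, rate=5)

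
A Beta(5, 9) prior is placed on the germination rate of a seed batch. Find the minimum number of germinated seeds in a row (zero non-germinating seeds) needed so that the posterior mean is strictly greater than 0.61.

k = 10

After k germinated seeds and 0 non-germinating seeds the posterior is Beta(5+k, 9), with mean (5+k)/(5+9+k).
Set (5+k)/(14+k) > 0.61 and solve: k > (0.61·14 − 5)/(1 − 0.61) = 9.077.
The smallest integer exceeding 9.077 is 10.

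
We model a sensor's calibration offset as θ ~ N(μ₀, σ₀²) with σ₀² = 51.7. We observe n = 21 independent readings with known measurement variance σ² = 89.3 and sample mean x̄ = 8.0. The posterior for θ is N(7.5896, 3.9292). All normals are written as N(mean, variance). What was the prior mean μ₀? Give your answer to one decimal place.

μ₀ = 2.6

With known observation variance, the Normal–Normal posterior has precision τ_n = τ₀ + n/σ² and mean μ_n = (τ₀μ₀ + (n/σ²)x̄)/τ_n.
Here τ₀ = 1/51.7 = 0.019342 and τ_data = 21/89.3 = 0.235162, so τ_n = 0.254504.
Rearranging for μ₀: μ₀ = (μ_n·τ_n − τ_data·x̄)/τ₀ = (7.5896·0.254504 − 0.235162·8.0) / 0.019342 = 0.050288/0.019342 ≈ 2.6.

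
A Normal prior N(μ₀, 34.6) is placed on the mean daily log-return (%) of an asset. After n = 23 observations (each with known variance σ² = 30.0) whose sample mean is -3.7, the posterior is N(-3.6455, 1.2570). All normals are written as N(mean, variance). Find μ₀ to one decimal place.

With known observation variance, the Normal–Normal posterior has precision τ_n = τ₀ + n/σ² and mean μ_n = (τ₀μ₀ + (n/σ²)x̄)/τ_n.
Here τ₀ = 1/34.6 = 0.028902 and τ_data = 23/30.0 = 0.766667, so τ_n = 0.795569.
Rearranging for μ₀: μ₀ = (μ_n·τ_n − τ_data·x̄)/τ₀ = (-3.6455·0.795569 − 0.766667·-3.7) / 0.028902 = -0.063579/0.028902 ≈ -2.2.

μ₀ = -2.2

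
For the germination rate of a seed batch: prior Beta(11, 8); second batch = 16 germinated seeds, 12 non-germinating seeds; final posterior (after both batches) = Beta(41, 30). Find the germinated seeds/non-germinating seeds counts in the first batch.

Sequential conjugate updates are equivalent to a single update on the pooled data, so total successes = posterior α − prior α and total failures = posterior β − prior β.
Total across both batches: 41−11=30 germinated seeds, 30−8=22 non-germinating seeds.
Subtract the second batch: 30−16=14 germinated seeds and 22−12=10 non-germinating seeds.

14 germinated seeds and 10 non-germinating seeds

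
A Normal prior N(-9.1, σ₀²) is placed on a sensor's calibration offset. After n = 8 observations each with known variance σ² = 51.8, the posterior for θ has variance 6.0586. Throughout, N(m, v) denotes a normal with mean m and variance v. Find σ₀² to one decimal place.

σ₀² = 94.2

For the Normal–Normal model with known σ², precisions add: τ_n = τ₀ + n/σ².
So 1/σ₀² = 1/6.0586 − 8/51.8 = 0.165055 − 0.154440 = 0.010615.
Hence σ₀² = 1/0.010615 ≈ 94.2.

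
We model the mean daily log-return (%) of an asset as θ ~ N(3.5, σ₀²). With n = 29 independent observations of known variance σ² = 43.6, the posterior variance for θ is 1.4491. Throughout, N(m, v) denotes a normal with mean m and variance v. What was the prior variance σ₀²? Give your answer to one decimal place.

Posterior precision equals prior precision plus data precision: 1/σ_n² = 1/σ₀² + n/σ².
So 1/σ₀² = 1/1.4491 − 29/43.6 = 0.690084 − 0.665138 = 0.024946.
Hence σ₀² = 1/0.024946 ≈ 40.1.

σ₀² = 40.1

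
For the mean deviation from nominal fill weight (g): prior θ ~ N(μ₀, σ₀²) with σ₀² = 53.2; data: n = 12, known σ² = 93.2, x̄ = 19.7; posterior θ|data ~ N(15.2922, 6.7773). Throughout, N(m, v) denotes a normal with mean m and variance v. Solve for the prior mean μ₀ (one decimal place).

μ₀ = -14.9

With known observation variance, the Normal–Normal posterior has precision τ_n = τ₀ + n/σ² and mean μ_n = (τ₀μ₀ + (n/σ²)x̄)/τ_n.
Here τ₀ = 1/53.2 = 0.018797 and τ_data = 12/93.2 = 0.128755, so τ_n = 0.147552.
Rearranging for μ₀: μ₀ = (μ_n·τ_n − τ_data·x̄)/τ₀ = (15.2922·0.147552 − 0.128755·19.7) / 0.018797 = -0.280079/0.018797 ≈ -14.9.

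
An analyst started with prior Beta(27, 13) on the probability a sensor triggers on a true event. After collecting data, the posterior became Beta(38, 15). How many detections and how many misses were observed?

A Beta(α, β) prior with s successes and f failures in binomial data gives a Beta(α+s, β+f) posterior.
Match parameters: s=38−27=11, f=15−13=2.

11 detections and 2 misses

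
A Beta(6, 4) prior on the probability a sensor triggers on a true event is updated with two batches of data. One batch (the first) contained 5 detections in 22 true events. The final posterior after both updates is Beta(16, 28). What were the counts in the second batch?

5 detections and 7 misses

Because Beta–binomial updating is additive in the counts, the combined data contributed (α_post−α_prior, β_post−β_prior) successes and failures.
Total across both batches: 16−6=10 detections, 28−4=24 misses.
Subtract the first batch: 10−5=5 detections and 24−17=7 misses.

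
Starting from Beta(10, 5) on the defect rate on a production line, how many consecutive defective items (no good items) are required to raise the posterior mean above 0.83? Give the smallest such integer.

After k defective items and 0 good items the posterior is Beta(10+k, 5), with mean (10+k)/(10+5+k).
Set (10+k)/(15+k) > 0.83 and solve: k > (0.83·15 − 10)/(1 − 0.83) = 14.412.
The smallest integer exceeding 14.412 is 15, and checking k=15: (25)/(30) = 0.8333 > 0.83.

k = 15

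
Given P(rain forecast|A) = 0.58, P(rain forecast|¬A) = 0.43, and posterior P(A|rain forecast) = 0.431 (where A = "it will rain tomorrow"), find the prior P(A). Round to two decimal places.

P(A) = 0.36

Bayes' rule in odds form gives O(A|E) = O(A)·[P(E|A)/P(E|¬A)], hence O(A) = O(A|E)/LR.
Posterior odds = 0.431/(1−0.431) = 0.7575. LR = 0.58/0.43 = 1.3488.
Prior odds = 0.7575/1.3488 = 0.5616, so P(A) = 0.5616/(1+0.5616) ≈ 0.36.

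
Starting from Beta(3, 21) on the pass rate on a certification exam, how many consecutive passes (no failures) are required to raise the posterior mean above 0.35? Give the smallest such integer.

After k passes and 0 failures the posterior is Beta(3+k, 21), with mean (3+k)/(3+21+k).
Set (3+k)/(24+k) > 0.35 and solve: k > (0.35·24 − 3)/(1 − 0.35) = 8.308.
The smallest integer exceeding 8.308 is 9.

k = 9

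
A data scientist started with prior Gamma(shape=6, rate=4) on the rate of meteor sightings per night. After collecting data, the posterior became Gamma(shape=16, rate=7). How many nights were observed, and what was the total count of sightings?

A Gamma(α, β) prior (rate parametrization) on a Poisson rate with n observations summing to S gives posterior Gamma(α+S, β+n).
Matching: Σxᵢ = 16 − 6 = 10 and n = 7 − 4 = 3.

n = 3 nights with total 10 sightings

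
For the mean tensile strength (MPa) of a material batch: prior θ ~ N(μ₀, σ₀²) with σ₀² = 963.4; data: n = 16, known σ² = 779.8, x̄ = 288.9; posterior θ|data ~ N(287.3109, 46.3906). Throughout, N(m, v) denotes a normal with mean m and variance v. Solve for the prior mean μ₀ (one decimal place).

The posterior mean is a precision-weighted average: μ_n = (τ₀μ₀ + τ_data·x̄)/(τ₀+τ_data), with τ₀=1/σ₀² and τ_data=n/σ².
Here τ₀ = 1/963.4 = 0.001038 and τ_data = 16/779.8 = 0.020518, so τ_n = 0.021556.
Rearranging for μ₀: μ₀ = (μ_n·τ_n − τ_data·x̄)/τ₀ = (287.3109·0.021556 − 0.020518·288.9) / 0.001038 = 0.265624/0.001038 ≈ 255.9.

μ₀ = 255.9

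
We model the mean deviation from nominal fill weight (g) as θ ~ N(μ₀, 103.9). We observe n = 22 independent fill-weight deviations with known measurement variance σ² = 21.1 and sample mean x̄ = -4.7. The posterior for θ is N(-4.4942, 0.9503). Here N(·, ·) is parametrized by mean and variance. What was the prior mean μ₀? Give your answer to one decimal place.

μ₀ = 17.8

With known observation variance, the Normal–Normal posterior has precision τ_n = τ₀ + n/σ² and mean μ_n = (τ₀μ₀ + (n/σ²)x̄)/τ_n.
Here τ₀ = 1/103.9 = 0.009625 and τ_data = 22/21.1 = 1.042654, so τ_n = 1.052279.
Rearranging for μ₀: μ₀ = (μ_n·τ_n − τ_data·x̄)/τ₀ = (-4.4942·1.052279 − 1.042654·-4.7) / 0.009625 = 0.171322/0.009625 ≈ 17.8.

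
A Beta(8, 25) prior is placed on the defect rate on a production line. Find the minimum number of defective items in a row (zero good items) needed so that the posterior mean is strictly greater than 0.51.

After k defective items and 0 good items the posterior is Beta(8+k, 25), with mean (8+k)/(8+25+k).
Set (8+k)/(33+k) > 0.51 and solve: k > (0.51·33 − 8)/(1 − 0.51) = 18.020.
The smallest integer exceeding 18.020 is 19.

k = 19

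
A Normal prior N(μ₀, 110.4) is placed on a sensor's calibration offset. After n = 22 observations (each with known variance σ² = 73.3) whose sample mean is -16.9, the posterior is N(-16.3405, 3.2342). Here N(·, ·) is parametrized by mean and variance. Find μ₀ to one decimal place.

The posterior mean is a precision-weighted average: μ_n = (τ₀μ₀ + τ_data·x̄)/(τ₀+τ_data), with τ₀=1/σ₀² and τ_data=n/σ².
Here τ₀ = 1/110.4 = 0.009058 and τ_data = 22/73.3 = 0.300136, so τ_n = 0.309194.
Rearranging for μ₀: μ₀ = (μ_n·τ_n − τ_data·x̄)/τ₀ = (-16.3405·0.309194 − 0.300136·-16.9) / 0.009058 = 0.019914/0.009058 ≈ 2.2.

μ₀ = 2.2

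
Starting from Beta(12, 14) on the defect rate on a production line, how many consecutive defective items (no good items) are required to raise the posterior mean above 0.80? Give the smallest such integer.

k = 45

After k defective items and 0 good items the posterior is Beta(12+k, 14), with mean (12+k)/(12+14+k).
Set (12+k)/(26+k) > 0.80 and solve: k > (0.80·26 − 12)/(1 − 0.80) = 44.000.
The smallest integer exceeding 44.000 is 45.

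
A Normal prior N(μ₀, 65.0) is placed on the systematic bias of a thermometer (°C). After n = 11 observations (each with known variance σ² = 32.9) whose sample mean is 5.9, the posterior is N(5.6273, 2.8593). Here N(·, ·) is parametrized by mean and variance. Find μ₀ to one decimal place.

μ₀ = -0.3

The posterior mean is a precision-weighted average: μ_n = (τ₀μ₀ + τ_data·x̄)/(τ₀+τ_data), with τ₀=1/σ₀² and τ_data=n/σ².
Here τ₀ = 1/65.0 = 0.015385 and τ_data = 11/32.9 = 0.334347, so τ_n = 0.349732.
Rearranging for μ₀: μ₀ = (μ_n·τ_n − τ_data·x̄)/τ₀ = (5.6273·0.349732 − 0.334347·5.9) / 0.015385 = -0.004600/0.015385 ≈ -0.3.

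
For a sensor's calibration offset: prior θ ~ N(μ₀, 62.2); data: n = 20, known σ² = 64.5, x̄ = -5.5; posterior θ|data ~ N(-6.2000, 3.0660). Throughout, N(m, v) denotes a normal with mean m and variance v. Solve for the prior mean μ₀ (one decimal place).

μ₀ = -19.7

With known observation variance, the Normal–Normal posterior has precision τ_n = τ₀ + n/σ² and mean μ_n = (τ₀μ₀ + (n/σ²)x̄)/τ_n.
Here τ₀ = 1/62.2 = 0.016077 and τ_data = 20/64.5 = 0.310078, so τ_n = 0.326155.
Rearranging for μ₀: μ₀ = (μ_n·τ_n − τ_data·x̄)/τ₀ = (-6.2000·0.326155 − 0.310078·-5.5) / 0.016077 = -0.316732/0.016077 ≈ -19.7.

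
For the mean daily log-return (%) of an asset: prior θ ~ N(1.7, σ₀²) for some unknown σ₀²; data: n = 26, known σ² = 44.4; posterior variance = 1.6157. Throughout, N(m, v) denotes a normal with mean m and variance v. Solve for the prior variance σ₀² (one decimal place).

For the Normal–Normal model with known σ², precisions add: τ_n = τ₀ + n/σ².
So 1/σ₀² = 1/1.6157 − 26/44.4 = 0.618927 − 0.585586 = 0.033341.
Hence σ₀² = 1/0.033341 ≈ 30.0.

σ₀² = 30.0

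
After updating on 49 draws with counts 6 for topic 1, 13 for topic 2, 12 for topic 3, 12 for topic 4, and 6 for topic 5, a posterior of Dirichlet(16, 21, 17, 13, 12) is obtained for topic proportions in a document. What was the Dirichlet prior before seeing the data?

For a Dirichlet(α) prior with multinomial counts c, the posterior is Dirichlet(α + c) componentwise.
Subtract each count from the matching posterior parameter: 16−6=10, 21−13=8, 17−12=5, 13−12=1, 12−6=6.

Dirichlet(10, 8, 5, 1, 6)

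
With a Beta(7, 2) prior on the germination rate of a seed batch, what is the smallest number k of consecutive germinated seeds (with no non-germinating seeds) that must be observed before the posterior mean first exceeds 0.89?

k = 10

After k germinated seeds and 0 non-germinating seeds the posterior is Beta(7+k, 2), with mean (7+k)/(7+2+k).
Set (7+k)/(9+k) > 0.89 and solve: k > (0.89·9 − 7)/(1 − 0.89) = 9.182.
The smallest integer exceeding 9.182 is 10, and checking k=10: (17)/(19) = 0.8947 > 0.89.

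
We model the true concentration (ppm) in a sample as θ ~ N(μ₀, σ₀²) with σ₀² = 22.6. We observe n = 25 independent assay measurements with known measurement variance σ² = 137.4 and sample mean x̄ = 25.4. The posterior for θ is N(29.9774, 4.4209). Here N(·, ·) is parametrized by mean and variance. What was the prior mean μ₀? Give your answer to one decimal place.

The posterior mean is a precision-weighted average: μ_n = (τ₀μ₀ + τ_data·x̄)/(τ₀+τ_data), with τ₀=1/σ₀² and τ_data=n/σ².
Here τ₀ = 1/22.6 = 0.044248 and τ_data = 25/137.4 = 0.181951, so τ_n = 0.226199.
Rearranging for μ₀: μ₀ = (μ_n·τ_n − τ_data·x̄)/τ₀ = (29.9774·0.226199 − 0.181951·25.4) / 0.044248 = 2.159303/0.044248 ≈ 48.8.

μ₀ = 48.8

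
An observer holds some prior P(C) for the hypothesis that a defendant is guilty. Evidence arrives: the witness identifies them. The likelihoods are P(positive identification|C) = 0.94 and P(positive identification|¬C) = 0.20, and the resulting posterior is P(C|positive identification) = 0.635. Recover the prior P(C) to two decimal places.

In odds form, posterior odds = prior odds × likelihood ratio, so prior odds = posterior odds ÷ LR.
Posterior odds = 0.635/(1−0.635) = 1.7397. LR = 0.94/0.20 = 4.7000.
Prior odds = 1.7397/4.7000 = 0.3701, so P(C) = 0.3701/(1+0.3701) ≈ 0.27.

P(C) = 0.27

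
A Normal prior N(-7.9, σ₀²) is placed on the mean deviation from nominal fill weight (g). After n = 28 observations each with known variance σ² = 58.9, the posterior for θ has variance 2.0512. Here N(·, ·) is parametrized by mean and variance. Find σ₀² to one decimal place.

Posterior precision equals prior precision plus data precision: 1/σ_n² = 1/σ₀² + n/σ².
So 1/σ₀² = 1/2.0512 − 28/58.9 = 0.487520 − 0.475382 = 0.012138.
Hence σ₀² = 1/0.012138 ≈ 82.4.

σ₀² = 82.4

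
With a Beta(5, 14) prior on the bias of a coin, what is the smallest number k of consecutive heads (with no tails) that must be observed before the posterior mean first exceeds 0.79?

After k heads and 0 tails the posterior is Beta(5+k, 14), with mean (5+k)/(5+14+k).
Set (5+k)/(19+k) > 0.79 and solve: k > (0.79·19 − 5)/(1 − 0.79) = 47.667.
The smallest integer exceeding 47.667 is 48.

k = 48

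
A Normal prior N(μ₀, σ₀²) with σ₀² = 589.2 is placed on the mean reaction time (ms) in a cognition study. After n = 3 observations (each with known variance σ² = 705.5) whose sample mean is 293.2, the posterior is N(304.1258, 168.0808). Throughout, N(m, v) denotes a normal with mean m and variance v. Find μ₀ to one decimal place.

With known observation variance, the Normal–Normal posterior has precision τ_n = τ₀ + n/σ² and mean μ_n = (τ₀μ₀ + (n/σ²)x̄)/τ_n.
Here τ₀ = 1/589.2 = 0.001697 and τ_data = 3/705.5 = 0.004252, so τ_n = 0.005949.
Rearranging for μ₀: μ₀ = (μ_n·τ_n − τ_data·x̄)/τ₀ = (304.1258·0.005949 − 0.004252·293.2) / 0.001697 = 0.562558/0.001697 ≈ 331.5.

μ₀ = 331.5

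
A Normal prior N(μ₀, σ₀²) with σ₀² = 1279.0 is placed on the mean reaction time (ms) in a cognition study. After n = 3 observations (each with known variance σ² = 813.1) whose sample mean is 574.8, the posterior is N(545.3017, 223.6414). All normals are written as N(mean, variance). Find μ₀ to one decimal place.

The posterior mean is a precision-weighted average: μ_n = (τ₀μ₀ + τ_data·x̄)/(τ₀+τ_data), with τ₀=1/σ₀² and τ_data=n/σ².
Here τ₀ = 1/1279.0 = 0.000782 and τ_data = 3/813.1 = 0.003690, so τ_n = 0.004472.
Rearranging for μ₀: μ₀ = (μ_n·τ_n − τ_data·x̄)/τ₀ = (545.3017·0.004472 − 0.003690·574.8) / 0.000782 = 0.317577/0.000782 ≈ 406.1.

μ₀ = 406.1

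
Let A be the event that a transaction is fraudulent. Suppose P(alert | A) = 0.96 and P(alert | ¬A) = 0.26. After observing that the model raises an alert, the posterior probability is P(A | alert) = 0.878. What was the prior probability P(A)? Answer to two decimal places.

In odds form, posterior odds = prior odds × likelihood ratio, so prior odds = posterior odds ÷ LR.
Posterior odds = 0.878/(1−0.878) = 7.1967. LR = 0.96/0.26 = 3.6923.
Prior odds = 7.1967/3.6923 = 1.9491, so P(A) = 1.9491/(1+1.9491) ≈ 0.66.

P(A) = 0.66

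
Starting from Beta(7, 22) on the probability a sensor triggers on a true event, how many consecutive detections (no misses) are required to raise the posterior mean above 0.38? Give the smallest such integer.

After k detections and 0 misses the posterior is Beta(7+k, 22), with mean (7+k)/(7+22+k).
Set (7+k)/(29+k) > 0.38 and solve: k > (0.38·29 − 7)/(1 − 0.38) = 6.484.
The smallest integer exceeding 6.484 is 7.

k = 7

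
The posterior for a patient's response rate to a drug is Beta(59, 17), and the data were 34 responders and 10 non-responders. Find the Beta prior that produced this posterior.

Beta(25, 7)

A Beta(α, β) prior with s successes and f failures in binomial data gives a Beta(α+s, β+f) posterior.
So α = 59 − 34 = 25 and β = 17 − 10 = 7.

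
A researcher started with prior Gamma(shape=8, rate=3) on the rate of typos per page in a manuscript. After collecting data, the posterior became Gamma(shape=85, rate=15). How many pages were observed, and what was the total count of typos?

Gamma–Poisson conjugacy: posterior shape = α + Σxᵢ, posterior rate = β + n.
Matching: Σxᵢ = 85 − 8 = 77 and n = 15 − 3 = 12.

n = 12 pages with total 77 typos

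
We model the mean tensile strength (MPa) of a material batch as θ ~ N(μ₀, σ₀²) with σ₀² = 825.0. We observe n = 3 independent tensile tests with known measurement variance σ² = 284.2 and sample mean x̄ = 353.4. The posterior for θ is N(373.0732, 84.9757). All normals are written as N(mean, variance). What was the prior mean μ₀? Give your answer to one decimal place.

With known observation variance, the Normal–Normal posterior has precision τ_n = τ₀ + n/σ² and mean μ_n = (τ₀μ₀ + (n/σ²)x̄)/τ_n.
Here τ₀ = 1/825.0 = 0.001212 and τ_data = 3/284.2 = 0.010556, so τ_n = 0.011768.
Rearranging for μ₀: μ₀ = (μ_n·τ_n − τ_data·x̄)/τ₀ = (373.0732·0.011768 − 0.010556·353.4) / 0.001212 = 0.659835/0.001212 ≈ 544.4.

μ₀ = 544.4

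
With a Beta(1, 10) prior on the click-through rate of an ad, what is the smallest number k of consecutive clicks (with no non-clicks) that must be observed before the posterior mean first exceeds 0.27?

k = 3

After k clicks and 0 non-clicks the posterior is Beta(1+k, 10), with mean (1+k)/(1+10+k).
Set (1+k)/(11+k) > 0.27 and solve: k > (0.27·11 − 1)/(1 − 0.27) = 2.699.
The smallest integer exceeding 2.699 is 3.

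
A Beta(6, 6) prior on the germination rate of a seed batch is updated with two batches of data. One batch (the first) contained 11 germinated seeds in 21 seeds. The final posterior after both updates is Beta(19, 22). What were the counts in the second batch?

2 germinated seeds and 6 non-germinating seeds

Because Beta–binomial updating is additive in the counts, the combined data contributed (α_post−α_prior, β_post−β_prior) successes and failures.
Total across both batches: 19−6=13 germinated seeds, 22−6=16 non-germinating seeds.
Subtract the first batch: 13−11=2 germinated seeds and 16−10=6 non-germinating seeds.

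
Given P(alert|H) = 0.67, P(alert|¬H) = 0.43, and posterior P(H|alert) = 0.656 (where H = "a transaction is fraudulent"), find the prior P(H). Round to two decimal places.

Bayes' rule in odds form gives O(H|E) = O(H)·[P(E|H)/P(E|¬H)], hence O(H) = O(H|E)/LR.
Posterior odds = 0.656/(1−0.656) = 1.9070. LR = 0.67/0.43 = 1.5581.
Prior odds = 1.9070/1.5581 = 1.2239, so P(H) = 1.2239/(1+1.2239) ≈ 0.55.

P(H) = 0.55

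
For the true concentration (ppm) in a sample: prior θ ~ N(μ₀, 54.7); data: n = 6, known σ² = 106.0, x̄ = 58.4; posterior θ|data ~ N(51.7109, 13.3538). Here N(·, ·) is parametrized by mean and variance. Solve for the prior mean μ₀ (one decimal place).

μ₀ = 31.0

With known observation variance, the Normal–Normal posterior has precision τ_n = τ₀ + n/σ² and mean μ_n = (τ₀μ₀ + (n/σ²)x̄)/τ_n.
Here τ₀ = 1/54.7 = 0.018282 and τ_data = 6/106.0 = 0.056604, so τ_n = 0.074886.
Rearranging for μ₀: μ₀ = (μ_n·τ_n − τ_data·x̄)/τ₀ = (51.7109·0.074886 − 0.056604·58.4) / 0.018282 = 0.566749/0.018282 ≈ 31.0.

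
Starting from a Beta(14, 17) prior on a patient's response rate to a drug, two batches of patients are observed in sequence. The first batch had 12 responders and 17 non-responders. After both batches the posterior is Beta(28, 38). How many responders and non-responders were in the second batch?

Because Beta–binomial updating is additive in the counts, the combined data contributed (α_post−α_prior, β_post−β_prior) successes and failures.
Total across both batches: 28−14=14 responders, 38−17=21 non-responders.
Subtract the first batch: 14−12=2 responders and 21−17=4 non-responders.

2 responders and 4 non-responders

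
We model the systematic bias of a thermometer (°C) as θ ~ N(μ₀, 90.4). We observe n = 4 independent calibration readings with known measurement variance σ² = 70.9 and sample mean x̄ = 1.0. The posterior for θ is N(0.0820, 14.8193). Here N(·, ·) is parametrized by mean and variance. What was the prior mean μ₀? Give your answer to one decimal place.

The posterior mean is a precision-weighted average: μ_n = (τ₀μ₀ + τ_data·x̄)/(τ₀+τ_data), with τ₀=1/σ₀² and τ_data=n/σ².
Here τ₀ = 1/90.4 = 0.011062 and τ_data = 4/70.9 = 0.056417, so τ_n = 0.067479.
Rearranging for μ₀: μ₀ = (μ_n·τ_n − τ_data·x̄)/τ₀ = (0.0820·0.067479 − 0.056417·1.0) / 0.011062 = -0.050884/0.011062 ≈ -4.6.

μ₀ = -4.6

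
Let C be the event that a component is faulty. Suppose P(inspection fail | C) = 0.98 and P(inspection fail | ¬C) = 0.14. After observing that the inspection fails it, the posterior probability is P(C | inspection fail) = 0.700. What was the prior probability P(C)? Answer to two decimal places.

In odds form, posterior odds = prior odds × likelihood ratio, so prior odds = posterior odds ÷ LR.
Posterior odds = 0.700/(1−0.700) = 2.3333. LR = 0.98/0.14 = 7.0000.
Prior odds = 2.3333/7.0000 = 0.3333, so P(C) = 0.3333/(1+0.3333) ≈ 0.25.

P(C) = 0.25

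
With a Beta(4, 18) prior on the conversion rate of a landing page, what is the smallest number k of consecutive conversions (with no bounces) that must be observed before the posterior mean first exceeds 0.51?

k = 15

After k conversions and 0 bounces the posterior is Beta(4+k, 18), with mean (4+k)/(4+18+k).
Set (4+k)/(22+k) > 0.51 and solve: k > (0.51·22 − 4)/(1 − 0.51) = 14.735.
The smallest integer exceeding 14.735 is 15, and checking k=15: (19)/(37) = 0.5135 > 0.51.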